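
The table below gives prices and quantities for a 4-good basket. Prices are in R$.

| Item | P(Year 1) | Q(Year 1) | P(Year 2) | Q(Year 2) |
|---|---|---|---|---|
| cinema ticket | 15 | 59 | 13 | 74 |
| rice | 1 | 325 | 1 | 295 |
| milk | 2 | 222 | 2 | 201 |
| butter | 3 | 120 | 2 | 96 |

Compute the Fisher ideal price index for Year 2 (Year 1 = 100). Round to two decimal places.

Laspeyres component (base-period weights):
ΣP(Year 2)Q(Year 1) = 13×59 + 1×325 + 2×222 + 2×120 = 767 + 325 + 444 + 240 = 1776
ΣP(Year 1)Q(Year 1) = 15×59 + 1×325 + 2×222 + 3×120 = 885 + 325 + 444 + 360 = 2014
L = 1776 / 2014 × 100 = 88.1827
Paasche component (current-period weights):
ΣP(Year 2)Q(Year 2) = 13×74 + 1×295 + 2×201 + 2×96 = 962 + 295 + 402 + 192 = 1851
ΣP(Year 1)Q(Year 2) = 15×74 + 1×295 + 2×201 + 3×96 = 1110 + 295 + 402 + 288 = 2095
P = 1851 / 2095 × 100 = 88.3532
Fisher = √(L × P) = √(88.1827 × 88.3532) = 88.2679

88.27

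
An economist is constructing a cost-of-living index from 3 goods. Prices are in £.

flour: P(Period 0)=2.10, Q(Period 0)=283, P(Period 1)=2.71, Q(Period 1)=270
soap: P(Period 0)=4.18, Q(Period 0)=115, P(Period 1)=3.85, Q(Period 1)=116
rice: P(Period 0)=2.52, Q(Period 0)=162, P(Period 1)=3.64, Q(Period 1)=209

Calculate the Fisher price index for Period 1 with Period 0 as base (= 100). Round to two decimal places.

122.07

Laspeyres component (base-period weights):
ΣP(Period 1)Q(Period 0) = 2.71×283 + 3.85×115 + 3.64×162 = 766.93 + 442.75 + 589.68 = 1799.36
ΣP(Period 0)Q(Period 0) = 2.10×283 + 4.18×115 + 2.52×162 = 594.3 + 480.7 + 408.24 = 1483.24
L = 1799.36 / 1483.24 × 100 = 121.3128
Paasche component (current-period weights):
ΣP(Period 1)Q(Period 1) = 2.71×270 + 3.85×116 + 3.64×209 = 731.7 + 446.6 + 760.76 = 1939.06
ΣP(Period 0)Q(Period 1) = 2.10×270 + 4.18×116 + 2.52×209 = 567 + 484.88 + 526.68 = 1578.56
P = 1939.06 / 1578.56 × 100 = 122.8373
Fisher = √(L × P) = √(121.3128 × 122.8373) = 122.0727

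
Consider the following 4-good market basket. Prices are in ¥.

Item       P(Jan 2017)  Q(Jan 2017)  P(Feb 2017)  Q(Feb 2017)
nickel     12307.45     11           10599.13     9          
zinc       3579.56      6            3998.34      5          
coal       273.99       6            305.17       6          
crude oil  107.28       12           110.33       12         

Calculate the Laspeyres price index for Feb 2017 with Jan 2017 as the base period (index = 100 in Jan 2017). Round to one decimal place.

Laspeyres price index uses base-period quantities as weights.
ΣP(Feb 2017)·Q(Jan 2017) = 10599.13×11 + 3998.34×6 + 305.17×6 + 110.33×12 = 116590.43 + 23990.04 + 1831.02 + 1323.96 = 143735.45
ΣP(Jan 2017)·Q(Jan 2017) = 12307.45×11 + 3579.56×6 + 273.99×6 + 107.28×12 = 135381.95 + 21477.36 + 1643.94 + 1287.36 = 159790.61
Index = 143735.45 / 159790.61 × 100 = 89.9524

90.0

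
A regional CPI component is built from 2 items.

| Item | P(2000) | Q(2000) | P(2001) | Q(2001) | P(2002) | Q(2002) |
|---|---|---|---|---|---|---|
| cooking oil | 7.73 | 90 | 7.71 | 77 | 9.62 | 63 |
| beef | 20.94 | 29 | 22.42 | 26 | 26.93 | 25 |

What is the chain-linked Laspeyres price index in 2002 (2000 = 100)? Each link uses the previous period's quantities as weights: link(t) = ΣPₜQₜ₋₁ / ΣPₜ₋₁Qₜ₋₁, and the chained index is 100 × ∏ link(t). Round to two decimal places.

126.33

Link 2000→2001:
ΣP(2001)Q(2000) = 7.71×90 + 22.42×29 = 693.9 + 650.18 = 1344.08
ΣP(2000)Q(2000) = 7.73×90 + 20.94×29 = 695.7 + 607.26 = 1302.96
link = 1344.08/1302.96 = 1.031559
Link 2001→2002:
ΣP(2002)Q(2001) = 9.62×77 + 26.93×26 = 740.74 + 700.18 = 1440.92
ΣP(2001)Q(2001) = 7.71×77 + 22.42×26 = 593.67 + 582.92 = 1176.59
link = 1440.92/1176.59 = 1.224658
Chained index = 100 × 1.031559 × 1.224658 = 126.3307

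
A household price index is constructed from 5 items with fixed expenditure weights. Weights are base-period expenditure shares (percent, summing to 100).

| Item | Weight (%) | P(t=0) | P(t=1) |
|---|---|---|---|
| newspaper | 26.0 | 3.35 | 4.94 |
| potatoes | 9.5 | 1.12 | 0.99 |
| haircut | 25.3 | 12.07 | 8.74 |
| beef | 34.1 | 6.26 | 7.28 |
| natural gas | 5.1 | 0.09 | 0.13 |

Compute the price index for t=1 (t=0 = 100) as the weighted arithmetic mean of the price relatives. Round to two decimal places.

112.08

newspaper: 26.0 × (4.94/3.35) = 26.0 × 1.474627 = 38.3403
potatoes: 9.5 × (0.99/1.12) = 9.5 × 0.883929 = 8.3973
haircut: 25.3 × (8.74/12.07) = 25.3 × 0.724109 = 18.3200
beef: 34.1 × (7.28/6.26) = 34.1 × 1.162939 = 39.6562
natural gas: 5.1 × (0.13/0.09) = 5.1 × 1.444444 = 7.3667
Index = Σ wᵢ·(p₁ᵢ/p₀ᵢ) = 38.3403 + 8.3973 + 18.3200 + 39.6562 + 7.3667 = 112.0805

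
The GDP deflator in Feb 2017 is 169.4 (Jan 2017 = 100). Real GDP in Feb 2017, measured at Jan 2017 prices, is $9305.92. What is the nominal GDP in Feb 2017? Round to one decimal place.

Nominal = Real × (Index/100) = 9305.92 × (169.4/100)
        = 9305.92 × 1.694 = 15764.2285

15764.2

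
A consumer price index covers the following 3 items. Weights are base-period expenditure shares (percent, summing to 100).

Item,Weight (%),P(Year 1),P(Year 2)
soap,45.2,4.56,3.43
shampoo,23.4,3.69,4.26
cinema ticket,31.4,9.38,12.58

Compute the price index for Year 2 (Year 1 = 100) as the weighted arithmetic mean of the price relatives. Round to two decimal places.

103.13

soap: 45.2 × (3.43/4.56) = 45.2 × 0.752193 = 33.9991
shampoo: 23.4 × (4.26/3.69) = 23.4 × 1.154472 = 27.0146
cinema ticket: 31.4 × (12.58/9.38) = 31.4 × 1.341151 = 42.1122
Index = Σ wᵢ·(p₁ᵢ/p₀ᵢ) = 33.9991 + 27.0146 + 42.1122 = 103.1259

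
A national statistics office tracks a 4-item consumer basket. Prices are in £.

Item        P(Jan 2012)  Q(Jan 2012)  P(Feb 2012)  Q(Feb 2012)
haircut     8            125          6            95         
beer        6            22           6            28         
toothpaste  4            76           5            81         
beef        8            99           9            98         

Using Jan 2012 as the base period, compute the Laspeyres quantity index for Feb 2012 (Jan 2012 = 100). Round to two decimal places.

Laspeyres quantity index uses base-period prices as weights.
ΣP(Jan 2012)·Q(Feb 2012) = 8×95 + 6×28 + 4×81 + 8×98 = 760 + 168 + 324 + 784 = 2036
ΣP(Jan 2012)·Q(Jan 2012) = 8×125 + 6×22 + 4×76 + 8×99 = 1000 + 132 + 304 + 792 = 2228
Index = 2036 / 2228 × 100 = 91.3824

91.38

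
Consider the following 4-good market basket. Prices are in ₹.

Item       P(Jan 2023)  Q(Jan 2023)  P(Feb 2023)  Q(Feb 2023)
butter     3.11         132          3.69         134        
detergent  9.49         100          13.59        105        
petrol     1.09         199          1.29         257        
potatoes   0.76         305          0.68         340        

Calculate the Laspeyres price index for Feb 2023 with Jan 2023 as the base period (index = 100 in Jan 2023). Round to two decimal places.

Laspeyres price index uses base-period quantities as weights.
ΣP(Feb 2023)·Q(Jan 2023) = 3.69×132 + 13.59×100 + 1.29×199 + 0.68×305 = 487.08 + 1359 + 256.71 + 207.4 = 2310.19
ΣP(Jan 2023)·Q(Jan 2023) = 3.11×132 + 9.49×100 + 1.09×199 + 0.76×305 = 410.52 + 949 + 216.91 + 231.8 = 1808.23
Index = 2310.19 / 1808.23 × 100 = 127.7597

127.76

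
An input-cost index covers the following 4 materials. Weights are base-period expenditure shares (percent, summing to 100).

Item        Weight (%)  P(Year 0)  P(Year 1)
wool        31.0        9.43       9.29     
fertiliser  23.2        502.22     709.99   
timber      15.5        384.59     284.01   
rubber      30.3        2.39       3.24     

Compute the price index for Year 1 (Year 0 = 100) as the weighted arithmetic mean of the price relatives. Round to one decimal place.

wool: 31.0 × (9.29/9.43) = 31.0 × 0.985154 = 30.5398
fertiliser: 23.2 × (709.99/502.22) = 23.2 × 1.413703 = 32.7979
timber: 15.5 × (284.01/384.59) = 15.5 × 0.738475 = 11.4464
rubber: 30.3 × (3.24/2.39) = 30.3 × 1.355649 = 41.0762
Index = Σ wᵢ·(p₁ᵢ/p₀ᵢ) = 30.5398 + 32.7979 + 11.4464 + 41.0762 = 115.8602

115.9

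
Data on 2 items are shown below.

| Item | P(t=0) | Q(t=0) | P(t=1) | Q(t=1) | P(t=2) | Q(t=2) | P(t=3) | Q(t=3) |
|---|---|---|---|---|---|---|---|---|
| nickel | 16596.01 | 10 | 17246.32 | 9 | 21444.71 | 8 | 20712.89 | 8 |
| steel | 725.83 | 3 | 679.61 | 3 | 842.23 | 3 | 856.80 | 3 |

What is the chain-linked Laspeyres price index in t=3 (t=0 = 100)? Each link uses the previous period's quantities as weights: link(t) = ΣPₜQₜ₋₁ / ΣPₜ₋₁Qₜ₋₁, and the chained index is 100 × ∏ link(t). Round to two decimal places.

124.74

Link t=0→t=1:
ΣP(t=1)Q(t=0) = 17246.32×10 + 679.61×3 = 172463.2 + 2038.83 = 174502.03
ΣP(t=0)Q(t=0) = 16596.01×10 + 725.83×3 = 165960.1 + 2177.49 = 168137.59
link = 174502.03/168137.59 = 1.037853
Link t=1→t=2:
ΣP(t=2)Q(t=1) = 21444.71×9 + 842.23×3 = 193002.39 + 2526.69 = 195529.08
ΣP(t=1)Q(t=1) = 17246.32×9 + 679.61×3 = 155216.88 + 2038.83 = 157255.71
link = 195529.08/157255.71 = 1.243383
Link t=2→t=3:
ΣP(t=3)Q(t=2) = 20712.89×8 + 856.80×3 = 165703.12 + 2570.4 = 168273.52
ΣP(t=2)Q(t=2) = 21444.71×8 + 842.23×3 = 171557.68 + 2526.69 = 174084.37
link = 168273.52/174084.37 = 0.966620
Chained index = 100 × 1.037853 × 1.243383 × 0.966620 = 124.7374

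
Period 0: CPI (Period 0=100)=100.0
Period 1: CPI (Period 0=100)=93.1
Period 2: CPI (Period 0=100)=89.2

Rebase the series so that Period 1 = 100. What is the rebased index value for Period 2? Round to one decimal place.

Rebased(Period 2) = 89.2 / 93.1 × 100 = 95.8110

95.8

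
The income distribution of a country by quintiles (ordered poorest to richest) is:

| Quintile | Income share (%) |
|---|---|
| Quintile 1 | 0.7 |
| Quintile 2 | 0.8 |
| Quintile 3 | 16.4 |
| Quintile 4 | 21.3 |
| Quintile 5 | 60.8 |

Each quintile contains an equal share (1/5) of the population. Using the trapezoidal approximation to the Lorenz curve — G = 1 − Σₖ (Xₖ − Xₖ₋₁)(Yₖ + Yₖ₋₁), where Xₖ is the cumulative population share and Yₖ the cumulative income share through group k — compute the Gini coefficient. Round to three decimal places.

0.563

Cumulative income shares Yₖ: 0.0070, 0.0150, 0.1790, 0.3920, 1.0000
Σ (Xₖ−Xₖ₋₁)(Yₖ+Yₖ₋₁) = (1/5)(0.0070+0.0000) + (1/5)(0.0150+0.0070) + (1/5)(0.1790+0.0150) + (1/5)(0.3920+0.1790) + (1/5)(1.0000+0.3920)
  = 0.0014 + 0.0044 + 0.0388 + 0.1142 + 0.2784 = 0.4372
G = 1 − 0.4372 = 0.5628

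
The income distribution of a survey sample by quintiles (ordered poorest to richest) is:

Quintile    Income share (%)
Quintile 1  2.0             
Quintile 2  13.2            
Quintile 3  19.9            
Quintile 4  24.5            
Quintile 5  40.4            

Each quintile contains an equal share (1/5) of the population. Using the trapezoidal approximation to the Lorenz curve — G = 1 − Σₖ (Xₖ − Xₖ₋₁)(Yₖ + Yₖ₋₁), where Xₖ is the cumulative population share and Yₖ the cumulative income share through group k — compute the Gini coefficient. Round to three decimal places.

0.352

Cumulative income shares Yₖ: 0.0200, 0.1520, 0.3510, 0.5960, 1.0000
Σ (Xₖ−Xₖ₋₁)(Yₖ+Yₖ₋₁) = (1/5)(0.0200+0.0000) + (1/5)(0.1520+0.0200) + (1/5)(0.3510+0.1520) + (1/5)(0.5960+0.3510) + (1/5)(1.0000+0.5960)
  = 0.0040 + 0.0344 + 0.1006 + 0.1894 + 0.3192 = 0.6476
G = 1 − 0.6476 = 0.3524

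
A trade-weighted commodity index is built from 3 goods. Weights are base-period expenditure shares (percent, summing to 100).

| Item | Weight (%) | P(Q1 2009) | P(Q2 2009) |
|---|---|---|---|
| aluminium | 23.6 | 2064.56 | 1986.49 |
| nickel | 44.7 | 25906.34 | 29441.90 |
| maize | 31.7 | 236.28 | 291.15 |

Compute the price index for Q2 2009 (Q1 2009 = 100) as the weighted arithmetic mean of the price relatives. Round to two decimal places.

aluminium: 23.6 × (1986.49/2064.56) = 23.6 × 0.962186 = 22.7076
nickel: 44.7 × (29441.90/25906.34) = 44.7 × 1.136475 = 50.8004
maize: 31.7 × (291.15/236.28) = 31.7 × 1.232224 = 39.0615
Index = Σ wᵢ·(p₁ᵢ/p₀ᵢ) = 22.7076 + 50.8004 + 39.0615 = 112.5695

112.57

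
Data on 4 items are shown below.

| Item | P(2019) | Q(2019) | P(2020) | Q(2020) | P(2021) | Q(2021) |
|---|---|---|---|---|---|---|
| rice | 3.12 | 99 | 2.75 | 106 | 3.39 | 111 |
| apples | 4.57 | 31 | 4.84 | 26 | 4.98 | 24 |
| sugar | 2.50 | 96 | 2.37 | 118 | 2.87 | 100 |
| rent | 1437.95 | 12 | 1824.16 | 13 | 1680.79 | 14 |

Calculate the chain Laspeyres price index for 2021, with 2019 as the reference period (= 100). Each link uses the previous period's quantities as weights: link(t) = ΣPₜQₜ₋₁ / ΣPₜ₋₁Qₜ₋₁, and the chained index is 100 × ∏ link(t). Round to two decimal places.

Link 2019→2020:
ΣP(2020)Q(2019) = 2.75×99 + 4.84×31 + 2.37×96 + 1824.16×12 = 272.25 + 150.04 + 227.52 + 21889.92 = 22539.73
ΣP(2019)Q(2019) = 3.12×99 + 4.57×31 + 2.50×96 + 1437.95×12 = 308.88 + 141.67 + 240 + 17255.4 = 17945.95
link = 22539.73/17945.95 = 1.255979
Link 2020→2021:
ΣP(2021)Q(2020) = 3.39×106 + 4.98×26 + 2.87×118 + 1680.79×13 = 359.34 + 129.48 + 338.66 + 21850.27 = 22677.75
ΣP(2020)Q(2020) = 2.75×106 + 4.84×26 + 2.37×118 + 1824.16×13 = 291.5 + 125.84 + 279.66 + 23714.08 = 24411.08
link = 22677.75/24411.08 = 0.928994
Chained index = 100 × 1.255979 × 0.928994 = 116.6797

116.68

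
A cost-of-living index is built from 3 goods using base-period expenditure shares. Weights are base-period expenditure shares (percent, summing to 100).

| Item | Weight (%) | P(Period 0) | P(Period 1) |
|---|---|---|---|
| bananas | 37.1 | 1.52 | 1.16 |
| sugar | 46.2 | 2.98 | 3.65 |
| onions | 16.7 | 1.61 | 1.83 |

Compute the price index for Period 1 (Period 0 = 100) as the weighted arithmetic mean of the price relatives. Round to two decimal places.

bananas: 37.1 × (1.16/1.52) = 37.1 × 0.763158 = 28.3132
sugar: 46.2 × (3.65/2.98) = 46.2 × 1.224832 = 56.5872
onions: 16.7 × (1.83/1.61) = 16.7 × 1.136646 = 18.9820
Index = Σ wᵢ·(p₁ᵢ/p₀ᵢ) = 28.3132 + 56.5872 + 18.9820 = 103.8824

103.88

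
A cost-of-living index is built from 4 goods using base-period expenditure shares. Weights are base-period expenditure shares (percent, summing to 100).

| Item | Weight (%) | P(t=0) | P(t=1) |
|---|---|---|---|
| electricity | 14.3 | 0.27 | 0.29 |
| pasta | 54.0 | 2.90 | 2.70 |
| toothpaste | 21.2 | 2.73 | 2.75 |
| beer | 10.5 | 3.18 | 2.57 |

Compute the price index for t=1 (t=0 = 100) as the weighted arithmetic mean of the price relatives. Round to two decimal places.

electricity: 14.3 × (0.29/0.27) = 14.3 × 1.074074 = 15.3593
pasta: 54.0 × (2.70/2.90) = 54.0 × 0.931034 = 50.2759
toothpaste: 21.2 × (2.75/2.73) = 21.2 × 1.007326 = 21.3553
beer: 10.5 × (2.57/3.18) = 10.5 × 0.808176 = 8.4858
Index = Σ wᵢ·(p₁ᵢ/p₀ᵢ) = 15.3593 + 50.2759 + 21.3553 + 8.4858 = 95.4763

95.48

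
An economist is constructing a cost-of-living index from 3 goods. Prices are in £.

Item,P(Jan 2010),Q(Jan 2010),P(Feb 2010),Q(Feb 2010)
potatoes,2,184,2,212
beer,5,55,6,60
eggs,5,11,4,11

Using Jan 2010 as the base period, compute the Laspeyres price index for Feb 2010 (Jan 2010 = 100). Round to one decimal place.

106.3

Laspeyres price index uses base-period quantities as weights.
ΣP(Feb 2010)·Q(Jan 2010) = 2×184 + 6×55 + 4×11 = 368 + 330 + 44 = 742
ΣP(Jan 2010)·Q(Jan 2010) = 2×184 + 5×55 + 5×11 = 368 + 275 + 55 = 698
Index = 742 / 698 × 100 = 106.3037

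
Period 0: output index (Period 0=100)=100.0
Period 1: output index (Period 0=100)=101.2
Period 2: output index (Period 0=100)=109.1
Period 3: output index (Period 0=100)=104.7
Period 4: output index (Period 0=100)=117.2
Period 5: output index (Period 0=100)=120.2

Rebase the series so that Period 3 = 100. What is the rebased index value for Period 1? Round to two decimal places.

Rebased(Period 1) = 101.2 / 104.7 × 100 = 96.6571

96.66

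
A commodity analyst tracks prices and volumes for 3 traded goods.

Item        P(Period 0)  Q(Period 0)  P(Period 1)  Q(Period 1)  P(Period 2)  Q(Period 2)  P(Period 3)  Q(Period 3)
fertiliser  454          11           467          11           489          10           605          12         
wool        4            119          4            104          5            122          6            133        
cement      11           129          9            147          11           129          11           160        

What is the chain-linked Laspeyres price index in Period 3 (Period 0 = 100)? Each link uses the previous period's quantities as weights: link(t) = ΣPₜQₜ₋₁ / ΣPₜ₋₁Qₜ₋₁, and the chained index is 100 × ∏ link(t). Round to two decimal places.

127.40

Link Period 0→Period 1:
ΣP(Period 1)Q(Period 0) = 467×11 + 4×119 + 9×129 = 5137 + 476 + 1161 = 6774
ΣP(Period 0)Q(Period 0) = 454×11 + 4×119 + 11×129 = 4994 + 476 + 1419 = 6889
link = 6774/6889 = 0.983307
Link Period 1→Period 2:
ΣP(Period 2)Q(Period 1) = 489×11 + 5×104 + 11×147 = 5379 + 520 + 1617 = 7516
ΣP(Period 1)Q(Period 1) = 467×11 + 4×104 + 9×147 = 5137 + 416 + 1323 = 6876
link = 7516/6876 = 1.093077
Link Period 2→Period 3:
ΣP(Period 3)Q(Period 2) = 605×10 + 6×122 + 11×129 = 6050 + 732 + 1419 = 8201
ΣP(Period 2)Q(Period 2) = 489×10 + 5×122 + 11×129 = 4890 + 610 + 1419 = 6919
link = 8201/6919 = 1.185287
Chained index = 100 × 0.983307 × 1.093077 × 1.185287 = 127.3982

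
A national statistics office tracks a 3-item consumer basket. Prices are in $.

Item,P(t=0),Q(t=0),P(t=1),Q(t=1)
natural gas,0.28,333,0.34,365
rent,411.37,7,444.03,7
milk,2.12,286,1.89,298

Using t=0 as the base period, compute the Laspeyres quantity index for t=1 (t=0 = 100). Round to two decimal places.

Laspeyres quantity index uses base-period prices as weights.
ΣP(t=0)·Q(t=1) = 0.28×365 + 411.37×7 + 2.12×298 = 102.2 + 2879.59 + 631.76 = 3613.55
ΣP(t=0)·Q(t=0) = 0.28×333 + 411.37×7 + 2.12×286 = 93.24 + 2879.59 + 606.32 = 3579.15
Index = 3613.55 / 3579.15 × 100 = 100.9611

100.96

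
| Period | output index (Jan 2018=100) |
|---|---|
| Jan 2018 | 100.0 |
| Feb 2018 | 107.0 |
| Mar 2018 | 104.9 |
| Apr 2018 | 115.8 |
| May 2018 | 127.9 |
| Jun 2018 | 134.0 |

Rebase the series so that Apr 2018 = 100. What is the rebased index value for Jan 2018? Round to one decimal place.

Rebased(Jan 2018) = 100.0 / 115.8 × 100 = 86.3558

86.4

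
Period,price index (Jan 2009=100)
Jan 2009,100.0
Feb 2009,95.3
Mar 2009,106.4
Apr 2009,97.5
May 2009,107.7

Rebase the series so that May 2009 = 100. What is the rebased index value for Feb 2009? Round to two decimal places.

Rebased(Feb 2009) = 95.3 / 107.7 × 100 = 88.4865

88.49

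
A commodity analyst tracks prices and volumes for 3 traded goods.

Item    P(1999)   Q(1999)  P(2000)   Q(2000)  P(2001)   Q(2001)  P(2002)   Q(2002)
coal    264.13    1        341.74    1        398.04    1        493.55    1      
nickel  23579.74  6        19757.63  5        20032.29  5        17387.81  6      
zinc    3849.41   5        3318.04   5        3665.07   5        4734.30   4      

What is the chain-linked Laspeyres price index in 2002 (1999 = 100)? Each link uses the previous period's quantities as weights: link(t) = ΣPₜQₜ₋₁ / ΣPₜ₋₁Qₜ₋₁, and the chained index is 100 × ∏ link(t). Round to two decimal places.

80.80

Link 1999→2000:
ΣP(2000)Q(1999) = 341.74×1 + 19757.63×6 + 3318.04×5 = 341.74 + 118545.78 + 16590.2 = 135477.72
ΣP(1999)Q(1999) = 264.13×1 + 23579.74×6 + 3849.41×5 = 264.13 + 141478.44 + 19247.05 = 160989.62
link = 135477.72/160989.62 = 0.841531
Link 2000→2001:
ΣP(2001)Q(2000) = 398.04×1 + 20032.29×5 + 3665.07×5 = 398.04 + 100161.45 + 18325.35 = 118884.84
ΣP(2000)Q(2000) = 341.74×1 + 19757.63×5 + 3318.04×5 = 341.74 + 98788.15 + 16590.2 = 115720.09
link = 118884.84/115720.09 = 1.027348
Link 2001→2002:
ΣP(2002)Q(2001) = 493.55×1 + 17387.81×5 + 4734.30×5 = 493.55 + 86939.05 + 23671.5 = 111104.1
ΣP(2001)Q(2001) = 398.04×1 + 20032.29×5 + 3665.07×5 = 398.04 + 100161.45 + 18325.35 = 118884.84
link = 111104.1/118884.84 = 0.934552
Chained index = 100 × 0.841531 × 1.027348 × 0.934552 = 80.7963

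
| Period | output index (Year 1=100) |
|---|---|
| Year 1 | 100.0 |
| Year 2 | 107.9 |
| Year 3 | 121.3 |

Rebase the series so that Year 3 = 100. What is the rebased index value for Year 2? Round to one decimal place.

Rebased(Year 2) = 107.9 / 121.3 × 100 = 88.9530

89.0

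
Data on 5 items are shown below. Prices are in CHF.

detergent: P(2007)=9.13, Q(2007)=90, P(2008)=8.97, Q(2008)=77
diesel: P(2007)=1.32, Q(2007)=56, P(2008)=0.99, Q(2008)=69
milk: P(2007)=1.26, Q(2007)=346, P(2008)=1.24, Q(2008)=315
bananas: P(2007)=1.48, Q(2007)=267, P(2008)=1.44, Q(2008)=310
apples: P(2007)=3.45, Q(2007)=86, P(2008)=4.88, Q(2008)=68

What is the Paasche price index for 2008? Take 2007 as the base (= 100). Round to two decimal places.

Paasche price index uses current-period quantities as weights.
ΣP(2008)·Q(2008) = 8.97×77 + 0.99×69 + 1.24×315 + 1.44×310 + 4.88×68 = 690.69 + 68.31 + 390.6 + 446.4 + 331.84 = 1927.84
ΣP(2007)·Q(2008) = 9.13×77 + 1.32×69 + 1.26×315 + 1.48×310 + 3.45×68 = 703.01 + 91.08 + 396.9 + 458.8 + 234.6 = 1884.39
Index = 1927.84 / 1884.39 × 100 = 102.3058

102.31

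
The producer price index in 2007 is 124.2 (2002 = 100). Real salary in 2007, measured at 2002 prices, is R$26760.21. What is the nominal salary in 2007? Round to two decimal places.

33236.18

Nominal = Real × (Index/100) = 26760.21 × (124.2/100)
        = 26760.21 × 1.242 = 33236.1808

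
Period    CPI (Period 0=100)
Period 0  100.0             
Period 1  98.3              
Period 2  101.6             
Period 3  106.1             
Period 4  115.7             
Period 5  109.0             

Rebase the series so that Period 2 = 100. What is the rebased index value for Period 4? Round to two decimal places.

Rebased(Period 4) = 115.7 / 101.6 × 100 = 113.8780

113.88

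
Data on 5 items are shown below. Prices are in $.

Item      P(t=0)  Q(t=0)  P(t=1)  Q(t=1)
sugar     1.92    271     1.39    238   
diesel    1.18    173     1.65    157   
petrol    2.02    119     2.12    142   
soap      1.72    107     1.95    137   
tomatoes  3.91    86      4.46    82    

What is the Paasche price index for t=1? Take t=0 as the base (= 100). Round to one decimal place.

Paasche price index uses current-period quantities as weights.
ΣP(t=1)·Q(t=1) = 1.39×238 + 1.65×157 + 2.12×142 + 1.95×137 + 4.46×82 = 330.82 + 259.05 + 301.04 + 267.15 + 365.72 = 1523.78
ΣP(t=0)·Q(t=1) = 1.92×238 + 1.18×157 + 2.02×142 + 1.72×137 + 3.91×82 = 456.96 + 185.26 + 286.84 + 235.64 + 320.62 = 1485.32
Index = 1523.78 / 1485.32 × 100 = 102.5893

102.6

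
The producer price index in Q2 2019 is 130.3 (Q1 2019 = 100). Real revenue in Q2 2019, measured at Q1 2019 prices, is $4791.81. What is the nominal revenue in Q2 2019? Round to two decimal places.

Nominal = Real × (Index/100) = 4791.81 × (130.3/100)
        = 4791.81 × 1.303 = 6243.7284

6243.73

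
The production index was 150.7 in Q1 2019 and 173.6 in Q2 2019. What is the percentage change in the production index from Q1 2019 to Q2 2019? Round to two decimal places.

15.20%

Change = (173.6 − 150.7) / 150.7 × 100
       = 22.9 / 150.7 × 100 = 15.1958%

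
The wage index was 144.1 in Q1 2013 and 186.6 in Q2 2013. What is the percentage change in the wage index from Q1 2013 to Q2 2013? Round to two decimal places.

29.49%

Change = (186.6 − 144.1) / 144.1 × 100
       = 42.5 / 144.1 × 100 = 29.4934%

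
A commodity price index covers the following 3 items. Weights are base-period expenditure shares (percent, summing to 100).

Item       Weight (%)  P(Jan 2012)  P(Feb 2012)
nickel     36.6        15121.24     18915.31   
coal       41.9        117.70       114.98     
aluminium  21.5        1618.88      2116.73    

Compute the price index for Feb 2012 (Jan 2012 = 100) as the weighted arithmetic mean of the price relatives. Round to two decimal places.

nickel: 36.6 × (18915.31/15121.24) = 36.6 × 1.250910 = 45.7833
coal: 41.9 × (114.98/117.70) = 41.9 × 0.976890 = 40.9317
aluminium: 21.5 × (2116.73/1618.88) = 21.5 × 1.307527 = 28.1118
Index = Σ wᵢ·(p₁ᵢ/p₀ᵢ) = 45.7833 + 40.9317 + 28.1118 = 114.8269

114.83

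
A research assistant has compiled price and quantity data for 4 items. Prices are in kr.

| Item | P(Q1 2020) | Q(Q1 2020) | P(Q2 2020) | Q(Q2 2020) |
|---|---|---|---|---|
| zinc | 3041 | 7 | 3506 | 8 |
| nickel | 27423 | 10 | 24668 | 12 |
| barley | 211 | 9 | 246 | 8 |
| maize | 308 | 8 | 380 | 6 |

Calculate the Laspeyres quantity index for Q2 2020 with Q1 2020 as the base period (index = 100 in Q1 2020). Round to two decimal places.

119.03

Laspeyres quantity index uses base-period prices as weights.
ΣP(Q1 2020)·Q(Q2 2020) = 3041×8 + 27423×12 + 211×8 + 308×6 = 24328 + 329076 + 1688 + 1848 = 356940
ΣP(Q1 2020)·Q(Q1 2020) = 3041×7 + 27423×10 + 211×9 + 308×8 = 21287 + 274230 + 1899 + 2464 = 299880
Index = 356940 / 299880 × 100 = 119.0276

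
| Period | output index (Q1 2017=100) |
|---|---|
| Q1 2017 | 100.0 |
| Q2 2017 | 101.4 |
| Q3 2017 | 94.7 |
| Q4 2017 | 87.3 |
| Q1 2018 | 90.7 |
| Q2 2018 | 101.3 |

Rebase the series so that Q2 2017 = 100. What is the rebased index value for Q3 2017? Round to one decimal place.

93.4

Rebased(Q3 2017) = 94.7 / 101.4 × 100 = 93.3925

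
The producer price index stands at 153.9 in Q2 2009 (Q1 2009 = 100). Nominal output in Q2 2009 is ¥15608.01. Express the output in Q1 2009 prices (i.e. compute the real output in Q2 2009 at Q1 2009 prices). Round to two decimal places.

10141.66

Real = Nominal ÷ (Index/100) = 15608.01 ÷ (153.9/100)
     = 15608.01 ÷ 1.539 = 10141.6569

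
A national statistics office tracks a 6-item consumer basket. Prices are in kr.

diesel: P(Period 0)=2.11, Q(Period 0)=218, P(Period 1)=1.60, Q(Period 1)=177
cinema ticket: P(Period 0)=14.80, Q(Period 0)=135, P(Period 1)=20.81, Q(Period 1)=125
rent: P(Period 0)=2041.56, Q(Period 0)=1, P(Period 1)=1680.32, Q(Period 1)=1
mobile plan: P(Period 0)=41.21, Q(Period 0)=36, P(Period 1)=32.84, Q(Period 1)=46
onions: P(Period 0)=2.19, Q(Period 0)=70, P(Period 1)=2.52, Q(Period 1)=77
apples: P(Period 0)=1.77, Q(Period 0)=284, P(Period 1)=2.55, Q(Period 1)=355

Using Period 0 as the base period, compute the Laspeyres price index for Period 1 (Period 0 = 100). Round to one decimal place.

Laspeyres price index uses base-period quantities as weights.
ΣP(Period 1)·Q(Period 0) = 1.60×218 + 20.81×135 + 1680.32×1 + 32.84×36 + 2.52×70 + 2.55×284 = 348.8 + 2809.35 + 1680.32 + 1182.24 + 176.4 + 724.2 = 6921.31
ΣP(Period 0)·Q(Period 0) = 2.11×218 + 14.80×135 + 2041.56×1 + 41.21×36 + 2.19×70 + 1.77×284 = 459.98 + 1998 + 2041.56 + 1483.56 + 153.3 + 502.68 = 6639.08
Index = 6921.31 / 6639.08 × 100 = 104.2510

104.3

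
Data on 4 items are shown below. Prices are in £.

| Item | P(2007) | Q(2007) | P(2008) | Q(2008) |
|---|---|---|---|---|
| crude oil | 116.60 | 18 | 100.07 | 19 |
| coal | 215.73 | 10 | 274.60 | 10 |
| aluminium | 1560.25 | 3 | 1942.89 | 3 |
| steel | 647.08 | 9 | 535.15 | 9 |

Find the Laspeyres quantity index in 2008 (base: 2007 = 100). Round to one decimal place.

Laspeyres quantity index uses base-period prices as weights.
ΣP(2007)·Q(2008) = 116.60×19 + 215.73×10 + 1560.25×3 + 647.08×9 = 2215.4 + 2157.3 + 4680.75 + 5823.72 = 14877.17
ΣP(2007)·Q(2007) = 116.60×18 + 215.73×10 + 1560.25×3 + 647.08×9 = 2098.8 + 2157.3 + 4680.75 + 5823.72 = 14760.57
Index = 14877.17 / 14760.57 × 100 = 100.7899

100.8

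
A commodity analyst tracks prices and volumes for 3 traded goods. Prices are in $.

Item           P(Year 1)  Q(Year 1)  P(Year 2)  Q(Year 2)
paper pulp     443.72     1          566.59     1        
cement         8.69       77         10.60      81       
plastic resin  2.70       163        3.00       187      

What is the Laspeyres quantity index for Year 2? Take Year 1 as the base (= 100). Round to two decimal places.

106.41

Laspeyres quantity index uses base-period prices as weights.
ΣP(Year 1)·Q(Year 2) = 443.72×1 + 8.69×81 + 2.70×187 = 443.72 + 703.89 + 504.9 = 1652.51
ΣP(Year 1)·Q(Year 1) = 443.72×1 + 8.69×77 + 2.70×163 = 443.72 + 669.13 + 440.1 = 1552.95
Index = 1652.51 / 1552.95 × 100 = 106.4110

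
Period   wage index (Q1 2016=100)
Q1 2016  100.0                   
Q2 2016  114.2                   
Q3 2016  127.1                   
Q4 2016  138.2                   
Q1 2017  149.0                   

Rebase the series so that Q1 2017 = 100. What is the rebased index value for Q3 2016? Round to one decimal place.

Rebased(Q3 2016) = 127.1 / 149.0 × 100 = 85.3020

85.3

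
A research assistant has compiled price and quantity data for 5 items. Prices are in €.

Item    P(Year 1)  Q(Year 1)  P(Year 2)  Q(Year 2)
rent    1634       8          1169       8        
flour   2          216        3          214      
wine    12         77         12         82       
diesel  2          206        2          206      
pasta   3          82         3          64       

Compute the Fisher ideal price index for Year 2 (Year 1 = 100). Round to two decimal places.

Laspeyres component (base-period weights):
ΣP(Year 2)Q(Year 1) = 1169×8 + 3×216 + 12×77 + 2×206 + 3×82 = 9352 + 648 + 924 + 412 + 246 = 11582
ΣP(Year 1)Q(Year 1) = 1634×8 + 2×216 + 12×77 + 2×206 + 3×82 = 13072 + 432 + 924 + 412 + 246 = 15086
L = 11582 / 15086 × 100 = 76.7732
Paasche component (current-period weights):
ΣP(Year 2)Q(Year 2) = 1169×8 + 3×214 + 12×82 + 2×206 + 3×64 = 9352 + 642 + 984 + 412 + 192 = 11582
ΣP(Year 1)Q(Year 2) = 1634×8 + 2×214 + 12×82 + 2×206 + 3×64 = 13072 + 428 + 984 + 412 + 192 = 15088
P = 11582 / 15088 × 100 = 76.7630
Fisher = √(L × P) = √(76.7732 × 76.7630) = 76.7681

76.77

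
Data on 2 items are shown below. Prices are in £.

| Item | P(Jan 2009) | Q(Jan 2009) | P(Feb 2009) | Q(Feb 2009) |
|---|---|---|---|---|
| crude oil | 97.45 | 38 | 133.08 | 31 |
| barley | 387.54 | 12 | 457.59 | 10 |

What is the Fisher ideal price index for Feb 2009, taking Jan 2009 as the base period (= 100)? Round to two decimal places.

Laspeyres component (base-period weights):
ΣP(Feb 2009)Q(Jan 2009) = 133.08×38 + 457.59×12 = 5057.04 + 5491.08 = 10548.12
ΣP(Jan 2009)Q(Jan 2009) = 97.45×38 + 387.54×12 = 3703.1 + 4650.48 = 8353.58
L = 10548.12 / 8353.58 × 100 = 126.2707
Paasche component (current-period weights):
ΣP(Feb 2009)Q(Feb 2009) = 133.08×31 + 457.59×10 = 4125.48 + 4575.9 = 8701.38
ΣP(Jan 2009)Q(Feb 2009) = 97.45×31 + 387.54×10 = 3020.95 + 3875.4 = 6896.35
P = 8701.38 / 6896.35 × 100 = 126.1737
Fisher = √(L × P) = √(126.2707 × 126.1737) = 126.2222

126.22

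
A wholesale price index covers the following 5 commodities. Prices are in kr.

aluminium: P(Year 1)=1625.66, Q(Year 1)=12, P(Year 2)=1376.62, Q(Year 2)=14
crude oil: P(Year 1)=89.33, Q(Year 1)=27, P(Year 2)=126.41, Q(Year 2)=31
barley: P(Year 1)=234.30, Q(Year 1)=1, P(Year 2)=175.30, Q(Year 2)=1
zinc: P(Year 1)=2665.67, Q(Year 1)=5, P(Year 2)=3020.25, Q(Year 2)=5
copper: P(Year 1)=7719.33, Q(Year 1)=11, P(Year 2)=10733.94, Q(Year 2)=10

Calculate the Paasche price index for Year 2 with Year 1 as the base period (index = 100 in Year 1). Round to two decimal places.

125.39

Paasche price index uses current-period quantities as weights.
ΣP(Year 2)·Q(Year 2) = 1376.62×14 + 126.41×31 + 175.30×1 + 3020.25×5 + 10733.94×10 = 19272.68 + 3918.71 + 175.3 + 15101.25 + 107339.4 = 145807.34
ΣP(Year 1)·Q(Year 2) = 1625.66×14 + 89.33×31 + 234.30×1 + 2665.67×5 + 7719.33×10 = 22759.24 + 2769.23 + 234.3 + 13328.35 + 77193.3 = 116284.42
Index = 145807.34 / 116284.42 × 100 = 125.3885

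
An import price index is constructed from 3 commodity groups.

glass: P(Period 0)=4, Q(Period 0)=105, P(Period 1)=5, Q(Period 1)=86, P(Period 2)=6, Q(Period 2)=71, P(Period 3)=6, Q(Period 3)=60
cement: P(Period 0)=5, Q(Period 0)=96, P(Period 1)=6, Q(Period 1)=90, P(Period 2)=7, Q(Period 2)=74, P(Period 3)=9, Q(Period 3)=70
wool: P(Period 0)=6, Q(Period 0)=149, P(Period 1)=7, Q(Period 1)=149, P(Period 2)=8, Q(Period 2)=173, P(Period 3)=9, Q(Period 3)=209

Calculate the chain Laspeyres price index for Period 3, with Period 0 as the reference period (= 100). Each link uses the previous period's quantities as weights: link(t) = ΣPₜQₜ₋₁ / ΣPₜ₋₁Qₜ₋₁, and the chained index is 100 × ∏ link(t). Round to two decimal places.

Link Period 0→Period 1:
ΣP(Period 1)Q(Period 0) = 5×105 + 6×96 + 7×149 = 525 + 576 + 1043 = 2144
ΣP(Period 0)Q(Period 0) = 4×105 + 5×96 + 6×149 = 420 + 480 + 894 = 1794
link = 2144/1794 = 1.195095
Link Period 1→Period 2:
ΣP(Period 2)Q(Period 1) = 6×86 + 7×90 + 8×149 = 516 + 630 + 1192 = 2338
ΣP(Period 1)Q(Period 1) = 5×86 + 6×90 + 7×149 = 430 + 540 + 1043 = 2013
link = 2338/2013 = 1.161451
Link Period 2→Period 3:
ΣP(Period 3)Q(Period 2) = 6×71 + 9×74 + 9×173 = 426 + 666 + 1557 = 2649
ΣP(Period 2)Q(Period 2) = 6×71 + 7×74 + 8×173 = 426 + 518 + 1384 = 2328
link = 2649/2328 = 1.137887
Chained index = 100 × 1.195095 × 1.161451 × 1.137887 = 157.9436

157.94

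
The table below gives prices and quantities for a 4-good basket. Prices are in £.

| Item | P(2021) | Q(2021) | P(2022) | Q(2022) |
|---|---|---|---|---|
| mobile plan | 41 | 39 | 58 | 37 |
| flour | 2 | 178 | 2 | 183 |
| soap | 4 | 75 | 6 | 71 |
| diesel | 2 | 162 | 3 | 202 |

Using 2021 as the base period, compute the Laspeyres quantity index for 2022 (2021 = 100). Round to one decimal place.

99.7

Laspeyres quantity index uses base-period prices as weights.
ΣP(2021)·Q(2022) = 41×37 + 2×183 + 4×71 + 2×202 = 1517 + 366 + 284 + 404 = 2571
ΣP(2021)·Q(2021) = 41×39 + 2×178 + 4×75 + 2×162 = 1599 + 356 + 300 + 324 = 2579
Index = 2571 / 2579 × 100 = 99.6898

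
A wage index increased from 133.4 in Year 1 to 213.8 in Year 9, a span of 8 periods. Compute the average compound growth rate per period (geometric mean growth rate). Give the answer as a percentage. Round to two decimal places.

Growth factor = (213.8/133.4)^(1/8) = (1.602699)^(1/8) = 1.060734
Growth rate = 1.060734 − 1 = 0.060734 = 6.0734%

6.07%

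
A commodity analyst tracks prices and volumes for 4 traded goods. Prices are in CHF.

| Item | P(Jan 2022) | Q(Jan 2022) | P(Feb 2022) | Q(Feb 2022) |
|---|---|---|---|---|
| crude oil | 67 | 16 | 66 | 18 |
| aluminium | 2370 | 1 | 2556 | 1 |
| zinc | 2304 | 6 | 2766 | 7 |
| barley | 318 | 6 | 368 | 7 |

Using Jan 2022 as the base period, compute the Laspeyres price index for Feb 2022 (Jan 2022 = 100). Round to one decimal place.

116.9

Laspeyres price index uses base-period quantities as weights.
ΣP(Feb 2022)·Q(Jan 2022) = 66×16 + 2556×1 + 2766×6 + 368×6 = 1056 + 2556 + 16596 + 2208 = 22416
ΣP(Jan 2022)·Q(Jan 2022) = 67×16 + 2370×1 + 2304×6 + 318×6 = 1072 + 2370 + 13824 + 1908 = 19174
Index = 22416 / 19174 × 100 = 116.9083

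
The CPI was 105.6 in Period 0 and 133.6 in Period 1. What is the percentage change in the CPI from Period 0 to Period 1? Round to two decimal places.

26.52%

Change = (133.6 − 105.6) / 105.6 × 100
       = 28.0 / 105.6 × 100 = 26.5152%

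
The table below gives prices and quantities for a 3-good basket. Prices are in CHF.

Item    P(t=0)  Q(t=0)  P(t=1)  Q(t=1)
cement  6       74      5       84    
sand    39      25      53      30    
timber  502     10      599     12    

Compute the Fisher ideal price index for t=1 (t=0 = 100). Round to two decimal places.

Laspeyres component (base-period weights):
ΣP(t=1)Q(t=0) = 5×74 + 53×25 + 599×10 = 370 + 1325 + 5990 = 7685
ΣP(t=0)Q(t=0) = 6×74 + 39×25 + 502×10 = 444 + 975 + 5020 = 6439
L = 7685 / 6439 × 100 = 119.3508
Paasche component (current-period weights):
ΣP(t=1)Q(t=1) = 5×84 + 53×30 + 599×12 = 420 + 1590 + 7188 = 9198
ΣP(t=0)Q(t=1) = 6×84 + 39×30 + 502×12 = 504 + 1170 + 6024 = 7698
P = 9198 / 7698 × 100 = 119.4856
Fisher = √(L × P) = √(119.3508 × 119.4856) = 119.4182

119.42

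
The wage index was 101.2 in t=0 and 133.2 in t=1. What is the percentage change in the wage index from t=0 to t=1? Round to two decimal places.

Change = (133.2 − 101.2) / 101.2 × 100
       = 32.0 / 101.2 × 100 = 31.6206%

31.62%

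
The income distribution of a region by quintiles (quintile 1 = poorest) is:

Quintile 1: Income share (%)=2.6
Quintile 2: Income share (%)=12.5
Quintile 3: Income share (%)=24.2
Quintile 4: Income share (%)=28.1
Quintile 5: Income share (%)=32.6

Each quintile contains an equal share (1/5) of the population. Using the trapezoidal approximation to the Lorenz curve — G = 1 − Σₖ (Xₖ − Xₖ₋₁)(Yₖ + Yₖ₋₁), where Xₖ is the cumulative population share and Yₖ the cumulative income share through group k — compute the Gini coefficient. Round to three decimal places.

0.302

Cumulative income shares Yₖ: 0.0260, 0.1510, 0.3930, 0.6740, 1.0000
Σ (Xₖ−Xₖ₋₁)(Yₖ+Yₖ₋₁) = (1/5)(0.0260+0.0000) + (1/5)(0.1510+0.0260) + (1/5)(0.3930+0.1510) + (1/5)(0.6740+0.3930) + (1/5)(1.0000+0.6740)
  = 0.0052 + 0.0354 + 0.1088 + 0.2134 + 0.3348 = 0.6976
G = 1 − 0.6976 = 0.3024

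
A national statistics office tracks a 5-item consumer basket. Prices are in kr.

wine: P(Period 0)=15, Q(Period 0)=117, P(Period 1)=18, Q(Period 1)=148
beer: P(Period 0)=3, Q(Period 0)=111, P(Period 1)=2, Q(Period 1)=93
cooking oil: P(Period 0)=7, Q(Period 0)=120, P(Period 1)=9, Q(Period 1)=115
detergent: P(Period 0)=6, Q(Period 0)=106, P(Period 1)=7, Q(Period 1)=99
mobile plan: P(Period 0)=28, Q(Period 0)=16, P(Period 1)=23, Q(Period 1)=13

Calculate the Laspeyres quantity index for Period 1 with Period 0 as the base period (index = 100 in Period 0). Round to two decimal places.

106.23

Laspeyres quantity index uses base-period prices as weights.
ΣP(Period 0)·Q(Period 1) = 15×148 + 3×93 + 7×115 + 6×99 + 28×13 = 2220 + 279 + 805 + 594 + 364 = 4262
ΣP(Period 0)·Q(Period 0) = 15×117 + 3×111 + 7×120 + 6×106 + 28×16 = 1755 + 333 + 840 + 636 + 448 = 4012
Index = 4262 / 4012 × 100 = 106.2313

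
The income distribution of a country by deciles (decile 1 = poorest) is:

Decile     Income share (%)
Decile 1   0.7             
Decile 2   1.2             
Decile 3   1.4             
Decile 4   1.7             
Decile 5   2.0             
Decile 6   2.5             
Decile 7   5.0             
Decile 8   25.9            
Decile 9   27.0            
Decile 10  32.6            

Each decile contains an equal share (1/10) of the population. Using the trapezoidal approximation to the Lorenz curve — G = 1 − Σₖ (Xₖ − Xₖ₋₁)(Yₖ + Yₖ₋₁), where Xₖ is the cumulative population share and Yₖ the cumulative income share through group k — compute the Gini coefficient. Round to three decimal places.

0.601

Cumulative income shares Yₖ: 0.0070, 0.0190, 0.0330, 0.0500, 0.0700, 0.0950, 0.1450, 0.4040, 0.6740, 1.0000
Σ (Xₖ−Xₖ₋₁)(Yₖ+Yₖ₋₁) = (1/10)(0.0070+0.0000) + (1/10)(0.0190+0.0070) + (1/10)(0.0330+0.0190) + (1/10)(0.0500+0.0330) + (1/10)(0.0700+0.0500) + (1/10)(0.0950+0.0700) + (1/10)(0.1450+0.0950) + (1/10)(0.4040+0.1450) + (1/10)(0.6740+0.4040) + (1/10)(1.0000+0.6740)
  = 0.0007 + 0.0026 + 0.0052 + 0.0083 + 0.0120 + 0.0165 + 0.0240 + 0.0549 + 0.1078 + 0.1674 = 0.3994
G = 1 − 0.3994 = 0.6006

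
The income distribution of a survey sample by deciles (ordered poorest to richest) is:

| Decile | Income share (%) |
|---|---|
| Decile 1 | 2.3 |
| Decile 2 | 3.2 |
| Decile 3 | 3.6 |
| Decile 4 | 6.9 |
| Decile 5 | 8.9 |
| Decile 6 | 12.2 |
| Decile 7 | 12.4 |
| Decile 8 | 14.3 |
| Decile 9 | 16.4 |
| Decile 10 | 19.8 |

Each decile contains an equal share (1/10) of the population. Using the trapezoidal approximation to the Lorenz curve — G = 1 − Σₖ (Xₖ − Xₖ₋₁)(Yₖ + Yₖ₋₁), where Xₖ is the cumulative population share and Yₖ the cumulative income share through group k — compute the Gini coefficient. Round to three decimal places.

Cumulative income shares Yₖ: 0.0230, 0.0550, 0.0910, 0.1600, 0.2490, 0.3710, 0.4950, 0.6380, 0.8020, 1.0000
Σ (Xₖ−Xₖ₋₁)(Yₖ+Yₖ₋₁) = (1/10)(0.0230+0.0000) + (1/10)(0.0550+0.0230) + (1/10)(0.0910+0.0550) + (1/10)(0.1600+0.0910) + (1/10)(0.2490+0.1600) + (1/10)(0.3710+0.2490) + (1/10)(0.4950+0.3710) + (1/10)(0.6380+0.4950) + (1/10)(0.8020+0.6380) + (1/10)(1.0000+0.8020)
  = 0.0023 + 0.0078 + 0.0146 + 0.0251 + 0.0409 + 0.0620 + 0.0866 + 0.1133 + 0.1440 + 0.1802 = 0.6768
G = 1 − 0.6768 = 0.3232

0.323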